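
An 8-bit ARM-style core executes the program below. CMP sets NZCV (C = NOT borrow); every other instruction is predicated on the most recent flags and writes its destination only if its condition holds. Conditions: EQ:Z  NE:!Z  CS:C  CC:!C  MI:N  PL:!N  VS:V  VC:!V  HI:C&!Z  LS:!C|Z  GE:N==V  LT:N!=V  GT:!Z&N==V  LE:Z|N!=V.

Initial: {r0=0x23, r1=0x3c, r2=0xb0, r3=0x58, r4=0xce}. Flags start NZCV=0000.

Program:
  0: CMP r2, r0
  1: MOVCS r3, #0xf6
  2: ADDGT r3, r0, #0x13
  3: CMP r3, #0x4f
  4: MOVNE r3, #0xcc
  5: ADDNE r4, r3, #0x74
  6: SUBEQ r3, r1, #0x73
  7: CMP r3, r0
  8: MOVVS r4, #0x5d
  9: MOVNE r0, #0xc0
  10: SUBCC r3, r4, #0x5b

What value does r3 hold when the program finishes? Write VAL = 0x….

[0] flags=1010 → (cmp)
[1] flags=1010 CS?T → r3=0xf6
[2] flags=1010 GT?F → skip
[3] flags=1010 → (cmp)
[4] flags=1010 NE?T → r3=0xcc
[5] flags=1010 NE?T → r4=0x40
[6] flags=1010 EQ?F → skip
[7] flags=1010 → (cmp)
[8] flags=1010 VS?F → skip
[9] flags=1010 NE?T → r0=0xc0
[10] flags=1010 CC?F → skip

VAL = 0xcc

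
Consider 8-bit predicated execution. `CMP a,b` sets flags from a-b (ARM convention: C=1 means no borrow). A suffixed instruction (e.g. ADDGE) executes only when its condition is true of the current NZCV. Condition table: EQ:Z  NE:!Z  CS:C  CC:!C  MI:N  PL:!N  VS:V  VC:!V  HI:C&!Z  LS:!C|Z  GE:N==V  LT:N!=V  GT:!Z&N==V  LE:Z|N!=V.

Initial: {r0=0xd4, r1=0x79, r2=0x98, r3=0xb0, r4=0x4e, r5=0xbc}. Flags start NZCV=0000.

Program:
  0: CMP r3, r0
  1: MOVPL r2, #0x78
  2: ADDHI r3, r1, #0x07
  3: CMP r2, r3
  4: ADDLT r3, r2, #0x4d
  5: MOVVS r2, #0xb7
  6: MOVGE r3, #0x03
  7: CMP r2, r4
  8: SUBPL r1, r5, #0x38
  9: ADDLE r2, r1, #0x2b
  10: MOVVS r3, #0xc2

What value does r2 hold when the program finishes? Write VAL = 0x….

0: ✓ CMP  NZCV=1000
1: · MOVPL
2: · ADDHI
3: ✓ CMP  NZCV=1000
4: ✓ ADDLT  r3←0xe5
5: · MOVVS
6: · MOVGE
7: ✓ CMP  NZCV=0011
8: ✓ SUBPL  r1←0x84
9: ✓ ADDLE  r2←0xaf
10: ✓ MOVVS  r3←0xc2

VAL = 0xaf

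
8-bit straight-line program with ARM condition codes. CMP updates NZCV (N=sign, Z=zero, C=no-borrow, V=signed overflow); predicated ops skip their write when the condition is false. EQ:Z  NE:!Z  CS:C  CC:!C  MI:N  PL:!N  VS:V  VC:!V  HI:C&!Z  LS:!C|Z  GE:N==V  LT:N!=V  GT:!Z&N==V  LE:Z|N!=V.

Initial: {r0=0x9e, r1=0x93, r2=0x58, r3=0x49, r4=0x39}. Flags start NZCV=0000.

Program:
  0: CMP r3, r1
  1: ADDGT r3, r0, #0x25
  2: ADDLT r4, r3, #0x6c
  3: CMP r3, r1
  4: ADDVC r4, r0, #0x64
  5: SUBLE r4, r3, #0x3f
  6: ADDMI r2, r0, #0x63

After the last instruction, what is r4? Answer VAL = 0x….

0: ✓ CMP  NZCV=1001
1: ✓ ADDGT  r3←0xc3
2: · ADDLT
3: ✓ CMP  NZCV=0010
4: ✓ ADDVC  r4←0x02
5: · SUBLE
6: · ADDMI

VAL = 0x02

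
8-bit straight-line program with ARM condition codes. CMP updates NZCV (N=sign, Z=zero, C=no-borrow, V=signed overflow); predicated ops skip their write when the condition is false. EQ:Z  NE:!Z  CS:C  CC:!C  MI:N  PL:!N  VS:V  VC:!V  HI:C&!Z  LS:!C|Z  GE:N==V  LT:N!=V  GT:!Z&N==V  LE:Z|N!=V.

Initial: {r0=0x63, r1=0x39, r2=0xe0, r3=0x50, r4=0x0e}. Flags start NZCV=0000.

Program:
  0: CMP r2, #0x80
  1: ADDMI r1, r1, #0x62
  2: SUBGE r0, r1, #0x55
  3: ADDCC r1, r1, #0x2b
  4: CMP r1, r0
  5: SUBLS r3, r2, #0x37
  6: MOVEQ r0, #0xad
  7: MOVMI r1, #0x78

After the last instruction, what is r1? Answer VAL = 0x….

[0] flags=0010 → (cmp)
[1] flags=0010 MI?F → skip
[2] flags=0010 GE?T → r0=0xe4
[3] flags=0010 CC?F → skip
[4] flags=0000 → (cmp)
[5] flags=0000 LS?T → r3=0xa9
[6] flags=0000 EQ?F → skip
[7] flags=0000 MI?F → skip

VAL = 0x39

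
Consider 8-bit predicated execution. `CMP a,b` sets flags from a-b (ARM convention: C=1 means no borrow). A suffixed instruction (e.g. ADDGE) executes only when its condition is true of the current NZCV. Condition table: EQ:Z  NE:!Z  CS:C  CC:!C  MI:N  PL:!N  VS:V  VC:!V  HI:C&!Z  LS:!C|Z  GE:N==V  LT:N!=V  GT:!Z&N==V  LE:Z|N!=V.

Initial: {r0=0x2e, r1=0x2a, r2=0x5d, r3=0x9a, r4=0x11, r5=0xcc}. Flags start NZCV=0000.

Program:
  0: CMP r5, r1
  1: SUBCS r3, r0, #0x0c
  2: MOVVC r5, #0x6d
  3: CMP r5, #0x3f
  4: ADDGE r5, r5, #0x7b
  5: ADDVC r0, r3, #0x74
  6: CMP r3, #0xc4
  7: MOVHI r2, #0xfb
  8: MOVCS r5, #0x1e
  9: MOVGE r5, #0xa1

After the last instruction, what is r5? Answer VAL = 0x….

[0] flags=1010 → (cmp)
[1] flags=1010 CS?T → r3=0x22
[2] flags=1010 VC?T → r5=0x6d
[3] flags=0010 → (cmp)
[4] flags=0010 GE?T → r5=0xe8
[5] flags=0010 VC?T → r0=0x96
[6] flags=0000 → (cmp)
[7] flags=0000 HI?F → skip
[8] flags=0000 CS?F → skip
[9] flags=0000 GE?T → r5=0xa1

VAL = 0xa1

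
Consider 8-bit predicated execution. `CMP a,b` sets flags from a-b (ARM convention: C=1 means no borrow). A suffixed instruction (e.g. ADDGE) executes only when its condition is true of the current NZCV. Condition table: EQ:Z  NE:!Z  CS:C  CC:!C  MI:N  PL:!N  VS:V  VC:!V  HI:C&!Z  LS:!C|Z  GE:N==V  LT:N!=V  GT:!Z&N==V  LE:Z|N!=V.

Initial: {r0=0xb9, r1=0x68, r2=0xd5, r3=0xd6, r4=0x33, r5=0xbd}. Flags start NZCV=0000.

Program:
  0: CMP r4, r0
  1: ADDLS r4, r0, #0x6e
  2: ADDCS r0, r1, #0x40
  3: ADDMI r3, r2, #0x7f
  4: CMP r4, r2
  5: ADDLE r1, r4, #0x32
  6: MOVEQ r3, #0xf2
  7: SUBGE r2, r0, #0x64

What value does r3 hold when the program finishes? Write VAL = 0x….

0: ✓ CMP  NZCV=0000
1: ✓ ADDLS  r4←0x27
2: · ADDCS
3: · ADDMI
4: ✓ CMP  NZCV=0000
5: · ADDLE
6: · MOVEQ
7: ✓ SUBGE  r2←0x55

VAL = 0xd6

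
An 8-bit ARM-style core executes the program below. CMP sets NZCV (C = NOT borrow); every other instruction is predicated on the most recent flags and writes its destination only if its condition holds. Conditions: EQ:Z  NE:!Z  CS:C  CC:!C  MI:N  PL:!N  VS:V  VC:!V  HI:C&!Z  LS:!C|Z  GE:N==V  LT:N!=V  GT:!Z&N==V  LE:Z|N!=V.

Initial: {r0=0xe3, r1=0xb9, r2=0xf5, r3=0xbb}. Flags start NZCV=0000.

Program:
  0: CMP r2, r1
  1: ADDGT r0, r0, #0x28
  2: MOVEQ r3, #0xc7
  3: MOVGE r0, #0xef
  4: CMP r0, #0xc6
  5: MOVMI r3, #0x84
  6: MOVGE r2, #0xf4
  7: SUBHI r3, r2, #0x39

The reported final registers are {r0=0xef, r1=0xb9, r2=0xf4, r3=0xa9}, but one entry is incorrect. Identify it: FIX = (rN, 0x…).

[0] flags=0010 → (cmp)
[1] flags=0010 GT?T → r0=0x0b
[2] flags=0010 EQ?F → skip
[3] flags=0010 GE?T → r0=0xef
[4] flags=0010 → (cmp)
[5] flags=0010 MI?F → skip
[6] flags=0010 GE?T → r2=0xf4
[7] flags=0010 HI?T → r3=0xbb

FIX = (r3, 0xbb)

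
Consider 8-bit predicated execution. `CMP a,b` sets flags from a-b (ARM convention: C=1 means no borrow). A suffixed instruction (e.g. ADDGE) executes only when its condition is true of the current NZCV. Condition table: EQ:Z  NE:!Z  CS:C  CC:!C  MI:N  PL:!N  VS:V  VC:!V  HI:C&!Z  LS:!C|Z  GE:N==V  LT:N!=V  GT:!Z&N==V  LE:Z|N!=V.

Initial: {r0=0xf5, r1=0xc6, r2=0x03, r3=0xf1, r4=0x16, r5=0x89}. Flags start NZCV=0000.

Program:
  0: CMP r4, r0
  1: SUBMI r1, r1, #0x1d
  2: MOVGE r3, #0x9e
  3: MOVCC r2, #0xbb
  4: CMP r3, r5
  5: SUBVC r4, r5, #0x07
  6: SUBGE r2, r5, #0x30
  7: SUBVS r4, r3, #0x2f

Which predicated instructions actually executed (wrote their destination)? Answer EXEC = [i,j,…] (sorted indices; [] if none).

EXEC = [2,3,5,6]

[0] flags=0000 → (cmp)
[1] flags=0000 MI?F → skip
[2] flags=0000 GE?T → r3=0x9e
[3] flags=0000 CC?T → r2=0xbb
[4] flags=0010 → (cmp)
[5] flags=0010 VC?T → r4=0x82
[6] flags=0010 GE?T → r2=0x59
[7] flags=0010 VS?F → skip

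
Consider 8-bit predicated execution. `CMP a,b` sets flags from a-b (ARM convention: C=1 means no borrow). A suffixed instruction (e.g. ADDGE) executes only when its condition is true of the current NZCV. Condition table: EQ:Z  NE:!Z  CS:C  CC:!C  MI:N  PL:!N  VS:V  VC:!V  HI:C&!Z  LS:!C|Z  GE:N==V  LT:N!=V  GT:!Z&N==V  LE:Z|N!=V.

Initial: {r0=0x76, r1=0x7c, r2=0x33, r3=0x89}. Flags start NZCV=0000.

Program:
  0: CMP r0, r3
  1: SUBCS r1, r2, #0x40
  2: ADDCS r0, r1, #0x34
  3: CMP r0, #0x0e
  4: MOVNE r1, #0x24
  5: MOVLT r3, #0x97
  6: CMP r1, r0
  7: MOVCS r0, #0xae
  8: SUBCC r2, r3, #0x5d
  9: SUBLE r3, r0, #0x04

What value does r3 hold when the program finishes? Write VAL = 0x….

0: ✓ CMP  NZCV=1001
1: · SUBCS
2: · ADDCS
3: ✓ CMP  NZCV=0010
4: ✓ MOVNE  r1←0x24
5: · MOVLT
6: ✓ CMP  NZCV=1000
7: · MOVCS
8: ✓ SUBCC  r2←0x2c
9: ✓ SUBLE  r3←0x72

VAL = 0x72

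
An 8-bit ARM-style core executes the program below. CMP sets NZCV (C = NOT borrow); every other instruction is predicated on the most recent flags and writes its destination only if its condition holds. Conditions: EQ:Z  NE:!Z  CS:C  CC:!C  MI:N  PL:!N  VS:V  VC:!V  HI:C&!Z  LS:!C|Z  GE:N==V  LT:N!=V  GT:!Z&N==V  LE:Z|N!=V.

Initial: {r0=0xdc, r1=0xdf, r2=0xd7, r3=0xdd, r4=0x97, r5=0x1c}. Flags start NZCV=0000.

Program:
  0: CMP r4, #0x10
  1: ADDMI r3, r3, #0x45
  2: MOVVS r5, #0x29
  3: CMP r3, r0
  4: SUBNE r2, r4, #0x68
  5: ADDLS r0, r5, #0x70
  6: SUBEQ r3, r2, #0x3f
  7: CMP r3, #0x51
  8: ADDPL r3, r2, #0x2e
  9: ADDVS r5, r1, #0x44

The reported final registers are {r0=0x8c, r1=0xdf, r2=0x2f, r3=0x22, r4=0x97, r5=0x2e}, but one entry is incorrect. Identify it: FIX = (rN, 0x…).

0: ✓ CMP  NZCV=1010
1: ✓ ADDMI  r3←0x22
2: · MOVVS
3: ✓ CMP  NZCV=0000
4: ✓ SUBNE  r2←0x2f
5: ✓ ADDLS  r0←0x8c
6: · SUBEQ
7: ✓ CMP  NZCV=1000
8: · ADDPL
9: · ADDVS

FIX = (r5, 0x1c)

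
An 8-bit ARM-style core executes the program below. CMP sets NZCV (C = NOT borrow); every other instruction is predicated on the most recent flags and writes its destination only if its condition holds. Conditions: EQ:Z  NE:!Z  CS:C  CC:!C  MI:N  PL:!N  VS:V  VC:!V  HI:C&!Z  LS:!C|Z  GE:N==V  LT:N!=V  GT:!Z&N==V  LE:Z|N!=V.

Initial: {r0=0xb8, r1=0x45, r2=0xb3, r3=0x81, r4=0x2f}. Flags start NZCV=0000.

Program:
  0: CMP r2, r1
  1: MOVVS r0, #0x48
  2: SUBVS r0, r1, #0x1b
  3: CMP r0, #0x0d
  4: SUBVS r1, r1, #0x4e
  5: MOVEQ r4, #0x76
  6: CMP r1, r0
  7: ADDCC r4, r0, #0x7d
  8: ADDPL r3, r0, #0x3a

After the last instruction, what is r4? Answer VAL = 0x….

0: ✓ CMP  NZCV=0011
1: ✓ MOVVS  r0←0x48
2: ✓ SUBVS  r0←0x2a
3: ✓ CMP  NZCV=0010
4: · SUBVS
5: · MOVEQ
6: ✓ CMP  NZCV=0010
7: · ADDCC
8: ✓ ADDPL  r3←0x64

VAL = 0x2f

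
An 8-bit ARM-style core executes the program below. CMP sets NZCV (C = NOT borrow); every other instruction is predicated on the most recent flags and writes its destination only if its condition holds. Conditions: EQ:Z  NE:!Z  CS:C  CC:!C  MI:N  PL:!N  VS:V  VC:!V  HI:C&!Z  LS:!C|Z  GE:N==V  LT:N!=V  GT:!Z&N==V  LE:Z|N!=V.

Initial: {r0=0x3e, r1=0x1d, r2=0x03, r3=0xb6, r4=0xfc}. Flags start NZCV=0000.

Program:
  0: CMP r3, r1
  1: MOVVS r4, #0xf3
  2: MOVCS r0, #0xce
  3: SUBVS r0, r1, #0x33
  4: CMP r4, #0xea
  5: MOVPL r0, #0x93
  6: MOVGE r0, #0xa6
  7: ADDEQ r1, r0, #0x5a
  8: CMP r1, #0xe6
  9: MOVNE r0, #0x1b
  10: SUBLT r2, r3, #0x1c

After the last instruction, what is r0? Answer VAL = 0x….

0: ✓ CMP  NZCV=1010
1: · MOVVS
2: ✓ MOVCS  r0←0xce
3: · SUBVS
4: ✓ CMP  NZCV=0010
5: ✓ MOVPL  r0←0x93
6: ✓ MOVGE  r0←0xa6
7: · ADDEQ
8: ✓ CMP  NZCV=0000
9: ✓ MOVNE  r0←0x1b
10: · SUBLT

VAL = 0x1b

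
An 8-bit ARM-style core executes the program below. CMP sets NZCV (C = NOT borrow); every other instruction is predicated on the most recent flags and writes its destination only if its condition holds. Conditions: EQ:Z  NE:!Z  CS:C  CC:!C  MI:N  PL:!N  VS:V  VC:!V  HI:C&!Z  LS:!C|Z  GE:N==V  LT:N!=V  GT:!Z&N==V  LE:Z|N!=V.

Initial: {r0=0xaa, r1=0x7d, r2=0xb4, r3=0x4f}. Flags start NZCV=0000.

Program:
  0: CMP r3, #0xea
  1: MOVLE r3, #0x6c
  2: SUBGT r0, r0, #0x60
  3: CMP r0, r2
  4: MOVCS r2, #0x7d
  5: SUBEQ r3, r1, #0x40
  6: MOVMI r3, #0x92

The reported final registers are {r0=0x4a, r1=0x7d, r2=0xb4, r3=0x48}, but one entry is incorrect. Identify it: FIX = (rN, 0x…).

FIX = (r3, 0x92)

[0] flags=0000 → (cmp)
[1] flags=0000 LE?F → skip
[2] flags=0000 GT?T → r0=0x4a
[3] flags=1001 → (cmp)
[4] flags=1001 CS?F → skip
[5] flags=1001 EQ?F → skip
[6] flags=1001 MI?T → r3=0x92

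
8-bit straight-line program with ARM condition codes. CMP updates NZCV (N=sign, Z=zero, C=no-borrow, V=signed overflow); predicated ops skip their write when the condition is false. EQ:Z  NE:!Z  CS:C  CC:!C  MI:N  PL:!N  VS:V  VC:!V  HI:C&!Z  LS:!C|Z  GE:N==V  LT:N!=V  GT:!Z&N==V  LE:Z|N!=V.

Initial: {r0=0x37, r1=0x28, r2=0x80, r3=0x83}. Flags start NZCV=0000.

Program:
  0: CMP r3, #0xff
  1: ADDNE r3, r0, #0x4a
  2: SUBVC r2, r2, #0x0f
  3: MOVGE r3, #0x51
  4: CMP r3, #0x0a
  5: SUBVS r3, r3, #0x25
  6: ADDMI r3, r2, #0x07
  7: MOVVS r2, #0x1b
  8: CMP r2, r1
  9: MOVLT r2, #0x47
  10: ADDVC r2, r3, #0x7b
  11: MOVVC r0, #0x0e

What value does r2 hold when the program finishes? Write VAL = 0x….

0: ✓ CMP  NZCV=1000
1: ✓ ADDNE  r3←0x81
2: ✓ SUBVC  r2←0x71
3: · MOVGE
4: ✓ CMP  NZCV=0011
5: ✓ SUBVS  r3←0x5c
6: · ADDMI
7: ✓ MOVVS  r2←0x1b
8: ✓ CMP  NZCV=1000
9: ✓ MOVLT  r2←0x47
10: ✓ ADDVC  r2←0xd7
11: ✓ MOVVC  r0←0x0e

VAL = 0xd7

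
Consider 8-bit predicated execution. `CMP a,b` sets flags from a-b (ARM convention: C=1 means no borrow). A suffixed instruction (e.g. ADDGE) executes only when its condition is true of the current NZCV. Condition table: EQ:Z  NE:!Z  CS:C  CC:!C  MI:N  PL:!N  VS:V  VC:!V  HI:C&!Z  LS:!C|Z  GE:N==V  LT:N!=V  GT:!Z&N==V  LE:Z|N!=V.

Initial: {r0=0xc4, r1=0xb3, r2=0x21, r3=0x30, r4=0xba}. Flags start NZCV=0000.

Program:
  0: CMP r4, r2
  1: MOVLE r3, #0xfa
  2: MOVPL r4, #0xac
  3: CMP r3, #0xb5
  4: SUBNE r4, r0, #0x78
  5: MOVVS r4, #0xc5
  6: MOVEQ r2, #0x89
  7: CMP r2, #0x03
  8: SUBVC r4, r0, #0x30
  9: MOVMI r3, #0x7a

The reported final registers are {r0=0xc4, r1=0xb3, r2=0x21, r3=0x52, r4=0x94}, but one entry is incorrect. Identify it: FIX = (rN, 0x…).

0: ✓ CMP  NZCV=1010
1: ✓ MOVLE  r3←0xfa
2: · MOVPL
3: ✓ CMP  NZCV=0010
4: ✓ SUBNE  r4←0x4c
5: · MOVVS
6: · MOVEQ
7: ✓ CMP  NZCV=0010
8: ✓ SUBVC  r4←0x94
9: · MOVMI

FIX = (r3, 0xfa)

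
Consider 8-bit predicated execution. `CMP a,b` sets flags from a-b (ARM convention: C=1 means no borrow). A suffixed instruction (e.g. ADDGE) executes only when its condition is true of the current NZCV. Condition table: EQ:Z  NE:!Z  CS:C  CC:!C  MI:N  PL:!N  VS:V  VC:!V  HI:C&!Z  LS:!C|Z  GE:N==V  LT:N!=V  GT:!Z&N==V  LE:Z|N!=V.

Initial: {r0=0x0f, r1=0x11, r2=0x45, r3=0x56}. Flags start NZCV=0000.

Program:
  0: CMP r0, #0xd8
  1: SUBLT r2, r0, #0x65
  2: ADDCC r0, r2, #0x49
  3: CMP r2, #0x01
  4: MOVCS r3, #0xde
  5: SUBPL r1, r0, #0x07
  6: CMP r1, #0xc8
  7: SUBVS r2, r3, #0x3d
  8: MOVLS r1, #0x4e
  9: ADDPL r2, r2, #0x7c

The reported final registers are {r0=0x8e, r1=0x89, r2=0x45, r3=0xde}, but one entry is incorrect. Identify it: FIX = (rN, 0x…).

[0] flags=0000 → (cmp)
[1] flags=0000 LT?F → skip
[2] flags=0000 CC?T → r0=0x8e
[3] flags=0010 → (cmp)
[4] flags=0010 CS?T → r3=0xde
[5] flags=0010 PL?T → r1=0x87
[6] flags=1000 → (cmp)
[7] flags=1000 VS?F → skip
[8] flags=1000 LS?T → r1=0x4e
[9] flags=1000 PL?F → skip

FIX = (r1, 0x4e)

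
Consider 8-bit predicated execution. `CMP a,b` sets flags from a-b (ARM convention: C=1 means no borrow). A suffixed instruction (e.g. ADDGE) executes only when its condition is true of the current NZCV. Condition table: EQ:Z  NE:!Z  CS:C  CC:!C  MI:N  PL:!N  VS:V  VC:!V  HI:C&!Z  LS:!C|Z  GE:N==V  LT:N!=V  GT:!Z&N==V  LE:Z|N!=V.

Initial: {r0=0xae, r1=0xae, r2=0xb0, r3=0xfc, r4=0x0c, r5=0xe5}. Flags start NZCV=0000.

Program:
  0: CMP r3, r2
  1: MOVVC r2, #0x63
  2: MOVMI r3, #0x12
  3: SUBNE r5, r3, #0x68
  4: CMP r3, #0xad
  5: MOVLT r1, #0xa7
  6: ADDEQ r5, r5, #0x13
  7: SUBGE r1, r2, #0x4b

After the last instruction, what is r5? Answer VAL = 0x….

VAL = 0x94

0: ✓ CMP  NZCV=0010
1: ✓ MOVVC  r2←0x63
2: · MOVMI
3: ✓ SUBNE  r5←0x94
4: ✓ CMP  NZCV=0010
5: · MOVLT
6: · ADDEQ
7: ✓ SUBGE  r1←0x18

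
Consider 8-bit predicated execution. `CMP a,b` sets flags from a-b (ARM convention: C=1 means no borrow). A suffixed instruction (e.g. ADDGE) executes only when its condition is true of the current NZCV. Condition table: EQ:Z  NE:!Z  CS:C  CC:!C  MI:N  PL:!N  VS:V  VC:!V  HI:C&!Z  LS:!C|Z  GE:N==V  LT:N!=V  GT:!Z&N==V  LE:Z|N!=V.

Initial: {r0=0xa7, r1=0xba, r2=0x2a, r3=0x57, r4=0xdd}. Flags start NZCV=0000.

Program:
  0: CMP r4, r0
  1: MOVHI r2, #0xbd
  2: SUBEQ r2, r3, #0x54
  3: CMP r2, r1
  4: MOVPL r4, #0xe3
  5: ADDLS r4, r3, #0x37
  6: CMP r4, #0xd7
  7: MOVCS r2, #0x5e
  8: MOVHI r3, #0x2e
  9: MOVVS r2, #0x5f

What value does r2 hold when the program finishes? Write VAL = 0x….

[0] flags=0010 → (cmp)
[1] flags=0010 HI?T → r2=0xbd
[2] flags=0010 EQ?F → skip
[3] flags=0010 → (cmp)
[4] flags=0010 PL?T → r4=0xe3
[5] flags=0010 LS?F → skip
[6] flags=0010 → (cmp)
[7] flags=0010 CS?T → r2=0x5e
[8] flags=0010 HI?T → r3=0x2e
[9] flags=0010 VS?F → skip

VAL = 0x5e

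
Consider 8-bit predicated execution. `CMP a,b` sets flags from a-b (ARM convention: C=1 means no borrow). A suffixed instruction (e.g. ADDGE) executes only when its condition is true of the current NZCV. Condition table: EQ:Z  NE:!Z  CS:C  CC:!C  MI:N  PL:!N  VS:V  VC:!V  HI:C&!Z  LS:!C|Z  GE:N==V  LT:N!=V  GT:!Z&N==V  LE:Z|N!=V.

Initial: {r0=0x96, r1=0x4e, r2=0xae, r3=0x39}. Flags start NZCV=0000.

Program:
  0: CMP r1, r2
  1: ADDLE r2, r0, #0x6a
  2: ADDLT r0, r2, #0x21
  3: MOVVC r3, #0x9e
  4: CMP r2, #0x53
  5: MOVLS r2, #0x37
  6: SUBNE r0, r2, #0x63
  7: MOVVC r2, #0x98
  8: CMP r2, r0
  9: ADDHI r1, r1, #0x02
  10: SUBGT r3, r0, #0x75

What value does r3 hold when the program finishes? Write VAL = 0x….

[0] flags=1001 → (cmp)
[1] flags=1001 LE?F → skip
[2] flags=1001 LT?F → skip
[3] flags=1001 VC?F → skip
[4] flags=0011 → (cmp)
[5] flags=0011 LS?F → skip
[6] flags=0011 NE?T → r0=0x4b
[7] flags=0011 VC?F → skip
[8] flags=0011 → (cmp)
[9] flags=0011 HI?T → r1=0x50
[10] flags=0011 GT?F → skip

VAL = 0x39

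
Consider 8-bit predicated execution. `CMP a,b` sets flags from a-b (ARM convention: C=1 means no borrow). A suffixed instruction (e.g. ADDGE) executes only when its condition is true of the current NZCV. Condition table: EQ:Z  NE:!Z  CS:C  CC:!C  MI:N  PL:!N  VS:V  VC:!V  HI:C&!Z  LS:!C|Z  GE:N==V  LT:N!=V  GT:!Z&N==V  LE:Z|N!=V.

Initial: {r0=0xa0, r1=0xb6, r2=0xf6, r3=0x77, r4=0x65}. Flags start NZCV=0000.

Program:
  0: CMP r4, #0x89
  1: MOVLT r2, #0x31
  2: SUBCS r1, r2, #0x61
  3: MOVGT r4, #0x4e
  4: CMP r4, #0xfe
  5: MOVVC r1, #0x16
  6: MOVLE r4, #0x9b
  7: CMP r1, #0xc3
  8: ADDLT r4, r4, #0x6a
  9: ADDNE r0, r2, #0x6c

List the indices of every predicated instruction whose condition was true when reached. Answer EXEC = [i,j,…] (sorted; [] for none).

EXEC = [3,5,9]

0: ✓ CMP  NZCV=1001
1: · MOVLT
2: · SUBCS
3: ✓ MOVGT  r4←0x4e
4: ✓ CMP  NZCV=0000
5: ✓ MOVVC  r1←0x16
6: · MOVLE
7: ✓ CMP  NZCV=0000
8: · ADDLT
9: ✓ ADDNE  r0←0x62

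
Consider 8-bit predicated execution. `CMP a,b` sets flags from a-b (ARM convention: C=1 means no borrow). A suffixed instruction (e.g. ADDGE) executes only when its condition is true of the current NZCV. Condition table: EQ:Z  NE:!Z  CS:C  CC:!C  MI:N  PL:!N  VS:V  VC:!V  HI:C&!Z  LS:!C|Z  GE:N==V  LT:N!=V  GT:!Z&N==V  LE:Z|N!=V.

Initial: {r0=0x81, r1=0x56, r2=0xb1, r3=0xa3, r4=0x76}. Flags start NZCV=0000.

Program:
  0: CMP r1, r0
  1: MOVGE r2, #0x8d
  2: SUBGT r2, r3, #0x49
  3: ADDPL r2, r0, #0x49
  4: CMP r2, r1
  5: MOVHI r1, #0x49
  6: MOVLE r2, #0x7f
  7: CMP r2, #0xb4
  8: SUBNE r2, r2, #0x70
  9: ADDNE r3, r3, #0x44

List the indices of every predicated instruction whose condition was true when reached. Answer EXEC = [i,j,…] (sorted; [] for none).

EXEC = [1,2,5,8,9]

[0] flags=1001 → (cmp)
[1] flags=1001 GE?T → r2=0x8d
[2] flags=1001 GT?T → r2=0x5a
[3] flags=1001 PL?F → skip
[4] flags=0010 → (cmp)
[5] flags=0010 HI?T → r1=0x49
[6] flags=0010 LE?F → skip
[7] flags=1001 → (cmp)
[8] flags=1001 NE?T → r2=0xea
[9] flags=1001 NE?T → r3=0xe7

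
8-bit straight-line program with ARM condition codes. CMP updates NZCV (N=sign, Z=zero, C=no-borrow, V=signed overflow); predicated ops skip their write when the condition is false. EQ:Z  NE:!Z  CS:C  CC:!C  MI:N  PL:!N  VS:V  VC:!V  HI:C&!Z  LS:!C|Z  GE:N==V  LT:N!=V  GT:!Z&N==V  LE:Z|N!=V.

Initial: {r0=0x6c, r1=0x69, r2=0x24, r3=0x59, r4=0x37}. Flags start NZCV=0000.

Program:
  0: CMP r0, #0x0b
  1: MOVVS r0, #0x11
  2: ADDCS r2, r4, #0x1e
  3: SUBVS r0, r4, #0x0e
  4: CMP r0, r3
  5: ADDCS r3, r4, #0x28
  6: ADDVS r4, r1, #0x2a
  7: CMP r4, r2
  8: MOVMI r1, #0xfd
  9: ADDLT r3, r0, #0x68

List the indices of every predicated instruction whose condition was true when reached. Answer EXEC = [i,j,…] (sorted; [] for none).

[0] flags=0010 → (cmp)
[1] flags=0010 VS?F → skip
[2] flags=0010 CS?T → r2=0x55
[3] flags=0010 VS?F → skip
[4] flags=0010 → (cmp)
[5] flags=0010 CS?T → r3=0x5f
[6] flags=0010 VS?F → skip
[7] flags=1000 → (cmp)
[8] flags=1000 MI?T → r1=0xfd
[9] flags=1000 LT?T → r3=0xd4

EXEC = [2,5,8,9]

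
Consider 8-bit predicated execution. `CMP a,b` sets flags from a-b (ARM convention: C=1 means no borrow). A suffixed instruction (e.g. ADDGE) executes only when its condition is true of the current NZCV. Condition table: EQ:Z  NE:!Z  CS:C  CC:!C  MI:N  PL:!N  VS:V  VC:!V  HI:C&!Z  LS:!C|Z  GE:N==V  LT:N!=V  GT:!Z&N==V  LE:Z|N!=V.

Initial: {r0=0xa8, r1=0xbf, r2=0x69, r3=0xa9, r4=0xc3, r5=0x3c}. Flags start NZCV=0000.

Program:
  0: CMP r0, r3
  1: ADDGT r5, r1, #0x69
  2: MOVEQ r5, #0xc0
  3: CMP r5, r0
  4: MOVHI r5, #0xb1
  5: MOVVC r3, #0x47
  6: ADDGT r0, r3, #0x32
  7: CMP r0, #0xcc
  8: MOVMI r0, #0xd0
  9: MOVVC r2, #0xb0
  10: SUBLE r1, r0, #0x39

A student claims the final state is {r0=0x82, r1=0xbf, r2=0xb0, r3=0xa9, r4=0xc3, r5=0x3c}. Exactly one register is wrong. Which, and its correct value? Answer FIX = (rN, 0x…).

[0] flags=1000 → (cmp)
[1] flags=1000 GT?F → skip
[2] flags=1000 EQ?F → skip
[3] flags=1001 → (cmp)
[4] flags=1001 HI?F → skip
[5] flags=1001 VC?F → skip
[6] flags=1001 GT?T → r0=0xdb
[7] flags=0010 → (cmp)
[8] flags=0010 MI?F → skip
[9] flags=0010 VC?T → r2=0xb0
[10] flags=0010 LE?F → skip

FIX = (r0, 0xdb)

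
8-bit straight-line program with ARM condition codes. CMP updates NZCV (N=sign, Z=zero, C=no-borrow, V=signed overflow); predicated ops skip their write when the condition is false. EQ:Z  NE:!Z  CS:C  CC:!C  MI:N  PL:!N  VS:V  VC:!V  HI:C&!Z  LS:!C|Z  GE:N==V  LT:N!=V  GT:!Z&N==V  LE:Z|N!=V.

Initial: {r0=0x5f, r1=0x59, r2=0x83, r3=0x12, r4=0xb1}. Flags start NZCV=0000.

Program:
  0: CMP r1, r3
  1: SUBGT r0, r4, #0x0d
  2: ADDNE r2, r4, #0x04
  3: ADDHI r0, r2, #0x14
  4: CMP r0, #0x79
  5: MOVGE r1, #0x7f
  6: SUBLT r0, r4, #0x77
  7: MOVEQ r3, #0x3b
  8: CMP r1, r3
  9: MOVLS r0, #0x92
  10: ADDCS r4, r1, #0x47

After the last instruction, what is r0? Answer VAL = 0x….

VAL = 0x3a

[0] flags=0010 → (cmp)
[1] flags=0010 GT?T → r0=0xa4
[2] flags=0010 NE?T → r2=0xb5
[3] flags=0010 HI?T → r0=0xc9
[4] flags=0011 → (cmp)
[5] flags=0011 GE?F → skip
[6] flags=0011 LT?T → r0=0x3a
[7] flags=0011 EQ?F → skip
[8] flags=0010 → (cmp)
[9] flags=0010 LS?F → skip
[10] flags=0010 CS?T → r4=0xa0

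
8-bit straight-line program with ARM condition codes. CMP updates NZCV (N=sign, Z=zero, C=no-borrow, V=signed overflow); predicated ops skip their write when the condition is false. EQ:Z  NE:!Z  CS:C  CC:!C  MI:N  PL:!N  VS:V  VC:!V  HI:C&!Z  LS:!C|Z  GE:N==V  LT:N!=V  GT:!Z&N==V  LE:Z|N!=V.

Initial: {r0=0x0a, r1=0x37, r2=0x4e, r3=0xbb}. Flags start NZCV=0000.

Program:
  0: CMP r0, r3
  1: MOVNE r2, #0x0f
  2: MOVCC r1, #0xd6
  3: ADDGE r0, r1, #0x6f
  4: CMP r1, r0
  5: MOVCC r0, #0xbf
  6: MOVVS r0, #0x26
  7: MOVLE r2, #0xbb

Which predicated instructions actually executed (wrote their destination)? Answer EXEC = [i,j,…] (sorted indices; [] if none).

EXEC = [1,2,3,7]

[0] flags=0000 → (cmp)
[1] flags=0000 NE?T → r2=0x0f
[2] flags=0000 CC?T → r1=0xd6
[3] flags=0000 GE?T → r0=0x45
[4] flags=1010 → (cmp)
[5] flags=1010 CC?F → skip
[6] flags=1010 VS?F → skip
[7] flags=1010 LE?T → r2=0xbb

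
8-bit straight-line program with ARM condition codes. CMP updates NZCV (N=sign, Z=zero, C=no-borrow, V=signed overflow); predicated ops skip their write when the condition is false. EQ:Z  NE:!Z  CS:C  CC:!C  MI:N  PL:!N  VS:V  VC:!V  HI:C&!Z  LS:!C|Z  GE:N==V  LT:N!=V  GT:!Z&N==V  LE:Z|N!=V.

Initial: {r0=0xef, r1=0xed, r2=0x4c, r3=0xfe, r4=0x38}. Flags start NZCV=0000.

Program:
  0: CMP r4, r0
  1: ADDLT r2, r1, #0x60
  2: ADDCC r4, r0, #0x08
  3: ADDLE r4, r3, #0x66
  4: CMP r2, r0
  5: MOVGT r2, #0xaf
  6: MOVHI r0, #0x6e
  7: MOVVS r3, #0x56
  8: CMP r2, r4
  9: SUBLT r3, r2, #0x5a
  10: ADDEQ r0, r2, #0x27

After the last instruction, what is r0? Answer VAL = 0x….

VAL = 0xef

[0] flags=0000 → (cmp)
[1] flags=0000 LT?F → skip
[2] flags=0000 CC?T → r4=0xf7
[3] flags=0000 LE?F → skip
[4] flags=0000 → (cmp)
[5] flags=0000 GT?T → r2=0xaf
[6] flags=0000 HI?F → skip
[7] flags=0000 VS?F → skip
[8] flags=1000 → (cmp)
[9] flags=1000 LT?T → r3=0x55
[10] flags=1000 EQ?F → skip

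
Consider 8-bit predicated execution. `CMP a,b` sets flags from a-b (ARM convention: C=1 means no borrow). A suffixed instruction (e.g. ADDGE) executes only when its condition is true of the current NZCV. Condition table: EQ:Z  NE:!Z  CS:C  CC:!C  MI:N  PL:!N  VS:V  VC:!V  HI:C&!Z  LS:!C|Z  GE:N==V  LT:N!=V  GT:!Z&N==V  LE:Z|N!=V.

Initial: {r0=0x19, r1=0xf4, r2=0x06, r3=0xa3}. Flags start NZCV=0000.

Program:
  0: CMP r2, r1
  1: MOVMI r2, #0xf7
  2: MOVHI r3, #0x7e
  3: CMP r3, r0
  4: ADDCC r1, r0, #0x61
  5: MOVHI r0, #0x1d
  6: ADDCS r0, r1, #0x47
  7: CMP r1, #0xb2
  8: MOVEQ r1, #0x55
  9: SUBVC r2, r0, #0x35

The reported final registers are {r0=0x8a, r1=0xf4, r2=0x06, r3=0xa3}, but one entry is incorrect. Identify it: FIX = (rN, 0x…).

FIX = (r0, 0x3b)

[0] flags=0000 → (cmp)
[1] flags=0000 MI?F → skip
[2] flags=0000 HI?F → skip
[3] flags=1010 → (cmp)
[4] flags=1010 CC?F → skip
[5] flags=1010 HI?T → r0=0x1d
[6] flags=1010 CS?T → r0=0x3b
[7] flags=0010 → (cmp)
[8] flags=0010 EQ?F → skip
[9] flags=0010 VC?T → r2=0x06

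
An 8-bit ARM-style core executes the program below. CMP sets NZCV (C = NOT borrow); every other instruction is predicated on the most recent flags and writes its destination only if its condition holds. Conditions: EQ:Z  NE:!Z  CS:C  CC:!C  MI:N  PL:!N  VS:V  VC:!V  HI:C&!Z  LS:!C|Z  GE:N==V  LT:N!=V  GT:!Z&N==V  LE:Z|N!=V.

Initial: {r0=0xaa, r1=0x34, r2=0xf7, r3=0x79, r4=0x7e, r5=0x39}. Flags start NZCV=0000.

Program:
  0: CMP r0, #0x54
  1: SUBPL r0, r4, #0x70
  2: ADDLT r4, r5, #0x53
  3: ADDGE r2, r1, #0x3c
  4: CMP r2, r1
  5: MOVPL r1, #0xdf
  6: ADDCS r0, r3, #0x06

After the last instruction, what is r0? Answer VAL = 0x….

[0] flags=0011 → (cmp)
[1] flags=0011 PL?T → r0=0x0e
[2] flags=0011 LT?T → r4=0x8c
[3] flags=0011 GE?F → skip
[4] flags=1010 → (cmp)
[5] flags=1010 PL?F → skip
[6] flags=1010 CS?T → r0=0x7f

VAL = 0x7f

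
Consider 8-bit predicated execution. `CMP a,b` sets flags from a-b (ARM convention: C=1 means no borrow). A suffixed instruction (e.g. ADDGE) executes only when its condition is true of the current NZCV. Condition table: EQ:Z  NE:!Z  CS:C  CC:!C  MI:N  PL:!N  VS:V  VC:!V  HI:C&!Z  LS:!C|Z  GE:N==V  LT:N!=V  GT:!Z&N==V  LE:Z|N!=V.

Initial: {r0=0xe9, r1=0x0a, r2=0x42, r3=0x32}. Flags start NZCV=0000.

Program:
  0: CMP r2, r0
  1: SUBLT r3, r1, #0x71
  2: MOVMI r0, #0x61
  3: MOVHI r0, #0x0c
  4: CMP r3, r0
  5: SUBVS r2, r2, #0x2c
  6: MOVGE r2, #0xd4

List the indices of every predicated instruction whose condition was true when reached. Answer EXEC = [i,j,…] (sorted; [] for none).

[0] flags=0000 → (cmp)
[1] flags=0000 LT?F → skip
[2] flags=0000 MI?F → skip
[3] flags=0000 HI?F → skip
[4] flags=0000 → (cmp)
[5] flags=0000 VS?F → skip
[6] flags=0000 GE?T → r2=0xd4

EXEC = [6]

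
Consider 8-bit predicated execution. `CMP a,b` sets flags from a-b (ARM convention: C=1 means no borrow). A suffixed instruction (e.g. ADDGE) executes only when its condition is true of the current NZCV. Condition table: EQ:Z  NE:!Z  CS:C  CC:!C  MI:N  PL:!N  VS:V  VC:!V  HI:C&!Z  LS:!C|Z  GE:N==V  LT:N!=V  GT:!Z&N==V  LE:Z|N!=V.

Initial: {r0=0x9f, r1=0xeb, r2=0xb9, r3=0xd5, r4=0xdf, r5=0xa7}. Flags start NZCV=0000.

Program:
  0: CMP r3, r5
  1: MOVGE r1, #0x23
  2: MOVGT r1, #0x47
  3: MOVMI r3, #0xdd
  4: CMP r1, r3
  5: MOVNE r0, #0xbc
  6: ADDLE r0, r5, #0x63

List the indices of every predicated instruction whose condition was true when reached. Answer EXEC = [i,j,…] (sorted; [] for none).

0: ✓ CMP  NZCV=0010
1: ✓ MOVGE  r1←0x23
2: ✓ MOVGT  r1←0x47
3: · MOVMI
4: ✓ CMP  NZCV=0000
5: ✓ MOVNE  r0←0xbc
6: · ADDLE

EXEC = [1,2,5]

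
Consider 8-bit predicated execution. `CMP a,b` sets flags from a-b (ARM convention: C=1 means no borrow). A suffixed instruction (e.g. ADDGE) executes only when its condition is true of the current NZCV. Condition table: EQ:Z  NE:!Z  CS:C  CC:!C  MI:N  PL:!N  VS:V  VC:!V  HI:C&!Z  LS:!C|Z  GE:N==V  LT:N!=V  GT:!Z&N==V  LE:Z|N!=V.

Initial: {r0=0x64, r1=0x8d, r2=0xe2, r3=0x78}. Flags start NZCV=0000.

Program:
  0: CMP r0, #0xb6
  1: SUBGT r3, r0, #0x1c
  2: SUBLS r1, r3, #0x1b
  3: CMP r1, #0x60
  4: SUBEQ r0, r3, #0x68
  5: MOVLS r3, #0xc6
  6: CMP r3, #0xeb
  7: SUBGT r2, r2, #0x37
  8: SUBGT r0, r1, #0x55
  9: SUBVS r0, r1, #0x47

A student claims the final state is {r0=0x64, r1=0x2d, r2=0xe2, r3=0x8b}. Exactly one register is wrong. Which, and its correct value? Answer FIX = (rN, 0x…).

0: ✓ CMP  NZCV=1001
1: ✓ SUBGT  r3←0x48
2: ✓ SUBLS  r1←0x2d
3: ✓ CMP  NZCV=1000
4: · SUBEQ
5: ✓ MOVLS  r3←0xc6
6: ✓ CMP  NZCV=1000
7: · SUBGT
8: · SUBGT
9: · SUBVS

FIX = (r3, 0xc6)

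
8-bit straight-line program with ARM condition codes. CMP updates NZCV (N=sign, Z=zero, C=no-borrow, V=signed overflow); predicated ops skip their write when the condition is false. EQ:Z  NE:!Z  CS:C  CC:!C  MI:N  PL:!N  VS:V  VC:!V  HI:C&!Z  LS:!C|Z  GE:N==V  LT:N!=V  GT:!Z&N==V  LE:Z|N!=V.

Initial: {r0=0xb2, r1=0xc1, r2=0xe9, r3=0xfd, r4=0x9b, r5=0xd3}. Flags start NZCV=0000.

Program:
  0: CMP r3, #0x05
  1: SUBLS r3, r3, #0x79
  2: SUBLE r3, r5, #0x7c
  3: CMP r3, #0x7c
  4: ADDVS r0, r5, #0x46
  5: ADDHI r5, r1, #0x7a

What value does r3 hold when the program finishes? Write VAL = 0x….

VAL = 0x57

0: ✓ CMP  NZCV=1010
1: · SUBLS
2: ✓ SUBLE  r3←0x57
3: ✓ CMP  NZCV=1000
4: · ADDVS
5: · ADDHI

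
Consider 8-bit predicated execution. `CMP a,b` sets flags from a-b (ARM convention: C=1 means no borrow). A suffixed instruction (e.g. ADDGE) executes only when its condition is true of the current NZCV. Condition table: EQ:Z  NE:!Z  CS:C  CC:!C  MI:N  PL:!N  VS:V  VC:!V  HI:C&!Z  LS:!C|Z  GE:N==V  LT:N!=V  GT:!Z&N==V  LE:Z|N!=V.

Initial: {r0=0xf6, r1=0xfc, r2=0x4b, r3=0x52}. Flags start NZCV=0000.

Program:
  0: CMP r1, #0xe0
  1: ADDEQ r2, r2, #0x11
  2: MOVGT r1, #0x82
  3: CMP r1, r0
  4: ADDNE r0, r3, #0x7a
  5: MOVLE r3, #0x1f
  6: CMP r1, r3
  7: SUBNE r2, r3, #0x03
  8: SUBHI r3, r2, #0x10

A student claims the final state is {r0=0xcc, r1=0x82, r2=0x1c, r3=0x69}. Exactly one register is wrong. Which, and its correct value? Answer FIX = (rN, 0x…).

FIX = (r3, 0x0c)

[0] flags=0010 → (cmp)
[1] flags=0010 EQ?F → skip
[2] flags=0010 GT?T → r1=0x82
[3] flags=1000 → (cmp)
[4] flags=1000 NE?T → r0=0xcc
[5] flags=1000 LE?T → r3=0x1f
[6] flags=0011 → (cmp)
[7] flags=0011 NE?T → r2=0x1c
[8] flags=0011 HI?T → r3=0x0c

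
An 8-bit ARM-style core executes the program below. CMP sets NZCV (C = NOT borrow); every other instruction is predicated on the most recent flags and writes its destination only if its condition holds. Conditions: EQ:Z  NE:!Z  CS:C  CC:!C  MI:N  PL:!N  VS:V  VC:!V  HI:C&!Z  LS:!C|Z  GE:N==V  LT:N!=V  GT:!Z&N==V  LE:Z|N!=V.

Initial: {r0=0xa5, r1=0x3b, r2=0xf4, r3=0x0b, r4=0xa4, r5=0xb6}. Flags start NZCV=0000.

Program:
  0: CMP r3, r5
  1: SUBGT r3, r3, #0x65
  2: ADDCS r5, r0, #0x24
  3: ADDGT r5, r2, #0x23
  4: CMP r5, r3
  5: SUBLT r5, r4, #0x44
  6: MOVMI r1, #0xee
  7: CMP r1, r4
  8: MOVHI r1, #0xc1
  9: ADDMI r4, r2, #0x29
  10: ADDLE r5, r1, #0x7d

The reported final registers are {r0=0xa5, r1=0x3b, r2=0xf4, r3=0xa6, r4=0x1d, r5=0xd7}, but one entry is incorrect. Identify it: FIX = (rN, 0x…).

FIX = (r5, 0x17)

0: ✓ CMP  NZCV=0000
1: ✓ SUBGT  r3←0xa6
2: · ADDCS
3: ✓ ADDGT  r5←0x17
4: ✓ CMP  NZCV=0000
5: · SUBLT
6: · MOVMI
7: ✓ CMP  NZCV=1001
8: · MOVHI
9: ✓ ADDMI  r4←0x1d
10: · ADDLE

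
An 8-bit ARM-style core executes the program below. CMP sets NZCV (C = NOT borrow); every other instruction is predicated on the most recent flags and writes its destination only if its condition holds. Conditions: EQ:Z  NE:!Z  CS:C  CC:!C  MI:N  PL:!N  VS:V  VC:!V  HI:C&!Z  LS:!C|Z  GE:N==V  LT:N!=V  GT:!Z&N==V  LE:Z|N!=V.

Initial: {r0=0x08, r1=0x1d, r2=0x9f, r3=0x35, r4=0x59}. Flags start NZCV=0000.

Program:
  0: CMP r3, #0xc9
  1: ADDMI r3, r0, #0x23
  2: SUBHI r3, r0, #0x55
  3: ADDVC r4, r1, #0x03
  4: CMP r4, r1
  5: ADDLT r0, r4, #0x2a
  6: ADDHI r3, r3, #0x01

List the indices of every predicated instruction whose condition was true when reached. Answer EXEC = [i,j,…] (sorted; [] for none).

EXEC = [3,6]

[0] flags=0000 → (cmp)
[1] flags=0000 MI?F → skip
[2] flags=0000 HI?F → skip
[3] flags=0000 VC?T → r4=0x20
[4] flags=0010 → (cmp)
[5] flags=0010 LT?F → skip
[6] flags=0010 HI?T → r3=0x36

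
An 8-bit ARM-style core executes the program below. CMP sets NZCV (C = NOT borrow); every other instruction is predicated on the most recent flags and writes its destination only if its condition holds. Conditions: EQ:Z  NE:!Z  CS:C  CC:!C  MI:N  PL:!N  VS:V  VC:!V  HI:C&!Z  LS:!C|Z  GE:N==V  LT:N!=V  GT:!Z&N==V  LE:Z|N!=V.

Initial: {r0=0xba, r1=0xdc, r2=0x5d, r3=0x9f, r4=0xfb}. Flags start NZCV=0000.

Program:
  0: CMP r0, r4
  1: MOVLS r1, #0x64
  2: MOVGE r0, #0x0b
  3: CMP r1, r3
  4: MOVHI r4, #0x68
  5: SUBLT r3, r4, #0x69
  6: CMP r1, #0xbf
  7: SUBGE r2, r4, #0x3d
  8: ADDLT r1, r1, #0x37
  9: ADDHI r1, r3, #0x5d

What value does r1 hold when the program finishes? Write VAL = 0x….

VAL = 0x64

[0] flags=1000 → (cmp)
[1] flags=1000 LS?T → r1=0x64
[2] flags=1000 GE?F → skip
[3] flags=1001 → (cmp)
[4] flags=1001 HI?F → skip
[5] flags=1001 LT?F → skip
[6] flags=1001 → (cmp)
[7] flags=1001 GE?T → r2=0xbe
[8] flags=1001 LT?F → skip
[9] flags=1001 HI?F → skip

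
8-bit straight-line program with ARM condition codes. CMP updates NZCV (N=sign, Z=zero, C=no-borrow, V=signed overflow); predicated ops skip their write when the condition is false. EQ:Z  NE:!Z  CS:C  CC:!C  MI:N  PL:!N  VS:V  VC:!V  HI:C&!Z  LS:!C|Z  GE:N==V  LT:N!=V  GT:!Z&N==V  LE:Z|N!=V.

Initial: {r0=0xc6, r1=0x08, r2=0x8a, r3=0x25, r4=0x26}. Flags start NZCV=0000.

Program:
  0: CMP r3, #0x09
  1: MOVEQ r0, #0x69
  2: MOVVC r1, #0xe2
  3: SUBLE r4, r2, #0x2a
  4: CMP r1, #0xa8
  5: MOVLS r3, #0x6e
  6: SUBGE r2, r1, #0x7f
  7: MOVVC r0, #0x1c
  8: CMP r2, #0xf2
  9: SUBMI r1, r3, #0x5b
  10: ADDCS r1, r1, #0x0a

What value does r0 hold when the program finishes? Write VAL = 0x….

VAL = 0x1c

0: ✓ CMP  NZCV=0010
1: · MOVEQ
2: ✓ MOVVC  r1←0xe2
3: · SUBLE
4: ✓ CMP  NZCV=0010
5: · MOVLS
6: ✓ SUBGE  r2←0x63
7: ✓ MOVVC  r0←0x1c
8: ✓ CMP  NZCV=0000
9: · SUBMI
10: · ADDCS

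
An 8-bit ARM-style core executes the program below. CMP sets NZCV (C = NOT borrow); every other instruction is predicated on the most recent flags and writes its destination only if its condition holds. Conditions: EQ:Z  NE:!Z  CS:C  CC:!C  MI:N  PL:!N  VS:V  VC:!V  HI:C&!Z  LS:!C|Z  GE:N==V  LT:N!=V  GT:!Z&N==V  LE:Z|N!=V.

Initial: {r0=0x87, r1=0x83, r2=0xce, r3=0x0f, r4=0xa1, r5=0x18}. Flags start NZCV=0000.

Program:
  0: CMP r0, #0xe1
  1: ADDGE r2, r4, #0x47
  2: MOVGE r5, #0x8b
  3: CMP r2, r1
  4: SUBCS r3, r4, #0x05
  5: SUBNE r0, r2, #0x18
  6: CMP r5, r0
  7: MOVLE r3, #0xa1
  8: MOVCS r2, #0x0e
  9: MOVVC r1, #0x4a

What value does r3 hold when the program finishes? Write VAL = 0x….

[0] flags=1000 → (cmp)
[1] flags=1000 GE?F → skip
[2] flags=1000 GE?F → skip
[3] flags=0010 → (cmp)
[4] flags=0010 CS?T → r3=0x9c
[5] flags=0010 NE?T → r0=0xb6
[6] flags=0000 → (cmp)
[7] flags=0000 LE?F → skip
[8] flags=0000 CS?F → skip
[9] flags=0000 VC?T → r1=0x4a

VAL = 0x9c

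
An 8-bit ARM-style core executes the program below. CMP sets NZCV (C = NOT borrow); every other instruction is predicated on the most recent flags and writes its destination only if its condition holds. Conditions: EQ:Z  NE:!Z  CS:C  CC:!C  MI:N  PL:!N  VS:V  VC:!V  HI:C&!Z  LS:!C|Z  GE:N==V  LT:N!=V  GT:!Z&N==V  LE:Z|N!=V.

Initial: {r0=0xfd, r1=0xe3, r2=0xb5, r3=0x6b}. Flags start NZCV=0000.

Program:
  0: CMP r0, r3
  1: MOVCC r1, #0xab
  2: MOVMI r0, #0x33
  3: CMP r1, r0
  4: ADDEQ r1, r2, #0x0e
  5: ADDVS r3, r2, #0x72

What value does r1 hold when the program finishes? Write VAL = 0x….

VAL = 0xe3

[0] flags=1010 → (cmp)
[1] flags=1010 CC?F → skip
[2] flags=1010 MI?T → r0=0x33
[3] flags=1010 → (cmp)
[4] flags=1010 EQ?F → skip
[5] flags=1010 VS?F → skip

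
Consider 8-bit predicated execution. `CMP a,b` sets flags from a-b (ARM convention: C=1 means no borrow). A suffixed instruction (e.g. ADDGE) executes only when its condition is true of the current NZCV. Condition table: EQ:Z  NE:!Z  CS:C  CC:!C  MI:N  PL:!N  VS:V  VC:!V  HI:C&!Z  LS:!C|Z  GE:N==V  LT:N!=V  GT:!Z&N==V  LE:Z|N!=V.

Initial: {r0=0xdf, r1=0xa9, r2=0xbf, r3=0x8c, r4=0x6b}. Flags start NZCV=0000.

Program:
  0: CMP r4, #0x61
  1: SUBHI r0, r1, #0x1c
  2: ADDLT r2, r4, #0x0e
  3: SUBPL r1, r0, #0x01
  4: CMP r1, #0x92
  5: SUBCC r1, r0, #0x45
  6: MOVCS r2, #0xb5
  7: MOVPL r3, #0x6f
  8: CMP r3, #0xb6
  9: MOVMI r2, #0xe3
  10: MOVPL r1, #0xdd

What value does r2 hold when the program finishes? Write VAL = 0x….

[0] flags=0010 → (cmp)
[1] flags=0010 HI?T → r0=0x8d
[2] flags=0010 LT?F → skip
[3] flags=0010 PL?T → r1=0x8c
[4] flags=1000 → (cmp)
[5] flags=1000 CC?T → r1=0x48
[6] flags=1000 CS?F → skip
[7] flags=1000 PL?F → skip
[8] flags=1000 → (cmp)
[9] flags=1000 MI?T → r2=0xe3
[10] flags=1000 PL?F → skip

VAL = 0xe3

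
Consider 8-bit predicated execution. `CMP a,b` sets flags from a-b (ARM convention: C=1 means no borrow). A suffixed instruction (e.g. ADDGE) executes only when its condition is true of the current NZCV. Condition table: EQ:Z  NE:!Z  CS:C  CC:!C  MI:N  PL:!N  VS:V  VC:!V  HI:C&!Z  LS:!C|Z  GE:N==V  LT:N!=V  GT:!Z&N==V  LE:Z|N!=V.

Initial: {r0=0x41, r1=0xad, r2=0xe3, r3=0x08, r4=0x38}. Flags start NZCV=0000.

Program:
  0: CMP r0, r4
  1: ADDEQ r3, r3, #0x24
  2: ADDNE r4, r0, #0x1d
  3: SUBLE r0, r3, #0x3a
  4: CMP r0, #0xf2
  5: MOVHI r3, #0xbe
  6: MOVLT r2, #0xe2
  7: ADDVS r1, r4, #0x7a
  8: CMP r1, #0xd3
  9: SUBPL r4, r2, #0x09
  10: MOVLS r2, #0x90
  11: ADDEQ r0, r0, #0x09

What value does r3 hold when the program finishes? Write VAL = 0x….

VAL = 0x08

[0] flags=0010 → (cmp)
[1] flags=0010 EQ?F → skip
[2] flags=0010 NE?T → r4=0x5e
[3] flags=0010 LE?F → skip
[4] flags=0000 → (cmp)
[5] flags=0000 HI?F → skip
[6] flags=0000 LT?F → skip
[7] flags=0000 VS?F → skip
[8] flags=1000 → (cmp)
[9] flags=1000 PL?F → skip
[10] flags=1000 LS?T → r2=0x90
[11] flags=1000 EQ?F → skip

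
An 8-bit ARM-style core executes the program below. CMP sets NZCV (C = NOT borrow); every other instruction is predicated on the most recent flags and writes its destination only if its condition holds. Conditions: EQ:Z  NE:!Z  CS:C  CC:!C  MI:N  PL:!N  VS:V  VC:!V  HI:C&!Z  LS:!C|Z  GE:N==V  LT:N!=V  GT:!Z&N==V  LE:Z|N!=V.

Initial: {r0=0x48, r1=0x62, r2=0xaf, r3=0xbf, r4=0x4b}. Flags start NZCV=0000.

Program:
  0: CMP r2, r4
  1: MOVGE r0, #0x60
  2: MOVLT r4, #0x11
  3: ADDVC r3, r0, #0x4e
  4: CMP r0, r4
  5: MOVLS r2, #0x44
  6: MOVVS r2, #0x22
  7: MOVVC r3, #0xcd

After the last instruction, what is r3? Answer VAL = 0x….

0: ✓ CMP  NZCV=0011
1: · MOVGE
2: ✓ MOVLT  r4←0x11
3: · ADDVC
4: ✓ CMP  NZCV=0010
5: · MOVLS
6: · MOVVS
7: ✓ MOVVC  r3←0xcd

VAL = 0xcd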